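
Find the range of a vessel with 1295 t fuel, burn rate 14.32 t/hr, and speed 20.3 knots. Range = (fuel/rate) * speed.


Formula: endurance = fuel / rate; range = endurance * speed
Step 1 — endurance = 1295 / 14.32 = 90.433 hours
Step 2 — range = 90.433 * 20.3 ≈ 1835.8 nautical miles (5 s.f.)

1835.8 NM


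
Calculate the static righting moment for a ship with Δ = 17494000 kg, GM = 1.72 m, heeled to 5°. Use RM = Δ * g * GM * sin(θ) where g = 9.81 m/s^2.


Formula: GZ = GM * sin(theta); RM = disp * g * GZ
Step 1 — GZ = 1.72 * sin(5°) = 1.72 * 0.087156 = 0.149908 m
Step 2 — RM = 17494000 * 9.81 * 0.149908 ≈ 25727000 N·m (5 s.f.)

25727000 N·m


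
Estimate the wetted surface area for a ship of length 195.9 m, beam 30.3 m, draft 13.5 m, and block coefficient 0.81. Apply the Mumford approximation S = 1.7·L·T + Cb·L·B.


Formula: S = 1.7*L*T + V/T with V = Cb*L*B*T, i.e. S = L * (1.7*T + Cb*B)
Step 1 — 1.7*T = 1.7 * 13.5 = 22.95 m
Step 2 — Cb*B = 0.81 * 30.3 = 24.543 m
Step 3 — 1.7*T + Cb*B = 22.95 + 24.543 = 47.493 m
Step 4 — S = 195.9 * 47.493 ≈ 9303.9 m^2 (5 s.f.)

9303.9 m^2


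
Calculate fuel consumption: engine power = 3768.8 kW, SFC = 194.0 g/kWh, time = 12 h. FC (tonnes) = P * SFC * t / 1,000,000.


Formula: FC (tonnes) = P * SFC * t / 1,000,000
Step 1 — P * SFC * t = 3768.8 * 194.0 * 12 = 8773766.4 g
Step 2 — FC (tonnes) = 8773766.4 / 1,000,000 ≈ 8.7738 tonnes (5 s.f.)

8.7738 tonnes


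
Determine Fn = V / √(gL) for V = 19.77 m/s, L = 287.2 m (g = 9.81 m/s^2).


Formula: Fn = V / sqrt(g * L)
Step 1 — g * L = 9.81 * 287.2 = 2817.432
Step 2 — sqrt(g * L) = sqrt(2817.432) = 53.079488
Step 3 — Fn = 19.77 / 53.079488 ≈ 0.37246 (5 s.f.)

0.37246


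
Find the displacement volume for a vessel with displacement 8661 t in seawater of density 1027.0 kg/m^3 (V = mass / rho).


Formula: V = mass / rho
Step 1 — convert tonnes to kg: 8661 t * 1000 = 8661000 kg
Step 2 — V = 8661000 / 1027.0 ≈ 8433.3 m^3 (5 s.f.)

8433.3 m^3


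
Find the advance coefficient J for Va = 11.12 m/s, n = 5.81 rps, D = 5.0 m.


Formula: J = Va / (n * D)
Step 1 — n * D = 5.81 * 5.0 = 29.05
Step 2 — J = 11.12 / 29.05 ≈ 0.38279 (5 s.f.)

0.38279


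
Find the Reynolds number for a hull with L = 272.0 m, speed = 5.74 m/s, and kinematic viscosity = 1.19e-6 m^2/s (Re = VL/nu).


Formula: Re = V * L / nu
Step 1 — V * L = 5.74 * 272.0 = 1561.28 m^2/s
Step 2 — Re = 1561.28 / 1.19e-6 = 1.31e+09

1.31e+09


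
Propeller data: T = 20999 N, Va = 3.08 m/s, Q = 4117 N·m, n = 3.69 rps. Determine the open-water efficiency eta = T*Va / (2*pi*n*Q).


Formula: eta = T * Va / (2 * pi * n * Q)
Step 1 — numerator = T * Va = 20999 * 3.08 = 64676.92
Step 2 — 2 * pi * n = 2 * pi * 3.69 = 23.184954
Step 3 — denominator = 23.184954 * 4117 = 95452.46
Step 4 — eta = 64676.92 / 95452.46 ≈ 0.67758 (5 s.f.)

0.67758


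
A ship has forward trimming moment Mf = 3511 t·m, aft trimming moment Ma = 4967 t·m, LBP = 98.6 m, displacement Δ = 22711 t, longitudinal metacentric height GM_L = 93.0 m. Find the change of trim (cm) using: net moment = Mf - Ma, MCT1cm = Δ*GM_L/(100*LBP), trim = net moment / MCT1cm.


Formula: net trimming moment = Mf - Ma; MCT1cm = Δ*GM_L/(100*LBP); trim = net moment / MCT1cm
Step 1 — net trimming moment = 3511 - 4967 = -1456 t·m
Step 2 — MCT1cm = 22711 * 93.0 / (100 * 98.6) = 214.2113 t·m/cm
Step 3 — trim = -1456 / 214.2113 ≈ -6.7970 cm (5 s.f.)

-6.7970 cm


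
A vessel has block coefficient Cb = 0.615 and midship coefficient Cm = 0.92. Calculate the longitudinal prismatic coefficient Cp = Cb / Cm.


Formula: Cp = Cb / Cm
Substituting: Cp = 0.615 / 0.92
Result: Cp ≈ 0.66848 (5 s.f.)

0.66848


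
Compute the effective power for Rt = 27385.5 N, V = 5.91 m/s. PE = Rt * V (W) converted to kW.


Formula: PE = Rt * V / 1000 (kW)
Step 1 — PE (W) = 27385.5 * 5.91 = 161848.305 W
Step 2 — PE (kW) = 161848.305 / 1000 ≈ 161.85 kW (5 s.f.)

161.85 kW


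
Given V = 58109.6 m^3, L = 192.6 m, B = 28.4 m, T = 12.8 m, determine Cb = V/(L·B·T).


Formula: Cb = V / (L * B * T)
Step 1 — L * B * T = 192.6 * 28.4 * 12.8 = 70013.952 m^3
Step 2 — Cb = 58109.6 / 70013.952 ≈ 0.82997 (5 s.f.)

0.82997


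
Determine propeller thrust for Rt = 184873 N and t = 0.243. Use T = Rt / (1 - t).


Formula: T = Rt / (1 - t)
Step 1 — (1 - t) = 1 - 0.243 = 0.757
Step 2 — T = 184873 / 0.757 ≈ 244220 N (5 s.f.)

244220 N


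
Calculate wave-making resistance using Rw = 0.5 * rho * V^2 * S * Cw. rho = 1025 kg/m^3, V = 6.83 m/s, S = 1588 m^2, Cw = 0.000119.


Formula: Rw = 0.5 * rho * V^2 * S * Cw
Step 1 — V^2 = 6.83^2 = 46.6489
Step 2 — 0.5 * rho * V^2 = 0.5 * 1025 * 46.6489 = 23907.56125
Step 3 — Rw = 23907.56125 * 1588 * 0.000119 ≈ 4517.9 N (5 s.f.)

4517.9 N


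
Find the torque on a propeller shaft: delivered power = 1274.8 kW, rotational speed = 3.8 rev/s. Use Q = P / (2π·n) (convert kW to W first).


Formula: Q = P_W / (2 * pi * n)
Step 1 — P_W = 1274.8 kW * 1000 = 1274800.0 W
Step 2 — 2 * pi * n = 2 * pi * 3.8 = 23.876104
Step 3 — Q = 1274800.0 / 23.876104 ≈ 53392 N·m (5 s.f.)

53392 N·m


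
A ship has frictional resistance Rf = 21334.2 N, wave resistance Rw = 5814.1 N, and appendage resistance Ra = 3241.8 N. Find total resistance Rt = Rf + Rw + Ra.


Formula: Rt = Rf + Rw + Ra
Substituting: Rt = 21334.2 + 5814.1 + 3241.8
Result: Rt = 30390.1 N

30390.1 N


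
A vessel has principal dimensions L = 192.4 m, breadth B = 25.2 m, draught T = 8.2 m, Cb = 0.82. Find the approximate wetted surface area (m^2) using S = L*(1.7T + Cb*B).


Formula: S = 1.7*L*T + V/T with V = Cb*L*B*T, i.e. S = L * (1.7*T + Cb*B)
Step 1 — 1.7*T = 1.7 * 8.2 = 13.94 m
Step 2 — Cb*B = 0.82 * 25.2 = 20.664 m
Step 3 — 1.7*T + Cb*B = 13.94 + 20.664 = 34.604 m
Step 4 — S = 192.4 * 34.604 ≈ 6657.8 m^2 (5 s.f.)

6657.8 m^2


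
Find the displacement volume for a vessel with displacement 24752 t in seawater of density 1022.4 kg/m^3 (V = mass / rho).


Formula: V = mass / rho
Step 1 — convert tonnes to kg: 24752 t * 1000 = 24752000 kg
Step 2 — V = 24752000 / 1022.4 ≈ 24210 m^3 (5 s.f.)

24210 m^3


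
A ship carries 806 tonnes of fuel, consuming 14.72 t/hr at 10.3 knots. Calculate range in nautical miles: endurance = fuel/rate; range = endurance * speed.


Formula: endurance = fuel / rate; range = endurance * speed
Step 1 — endurance = 806 / 14.72 = 54.7554 hours
Step 2 — range = 54.7554 * 10.3 ≈ 563.98 nautical miles (5 s.f.)

563.98 NM


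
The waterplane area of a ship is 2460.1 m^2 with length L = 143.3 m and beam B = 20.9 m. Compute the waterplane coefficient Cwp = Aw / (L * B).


Formula: Cwp = Aw / (L * B)
Step 1 — L * B = 143.3 * 20.9 = 2994.97 m^2
Step 2 — Cwp = 2460.1 / 2994.97 ≈ 0.82141 (5 s.f.)

0.82141


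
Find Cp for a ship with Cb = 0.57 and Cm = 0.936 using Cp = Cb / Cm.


Formula: Cp = Cb / Cm
Substituting: Cp = 0.57 / 0.936
Result: Cp ≈ 0.60897 (5 s.f.)

0.60897


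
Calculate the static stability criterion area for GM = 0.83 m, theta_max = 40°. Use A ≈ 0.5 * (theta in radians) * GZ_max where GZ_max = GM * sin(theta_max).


Formula: GZ_max = GM * sin(theta); Area = 0.5 * theta_rad * GZ_max
Step 1 — GZ_max = 0.83 * sin(40°) = 0.83 * 0.642788 = 0.533514 m
Step 2 — theta_rad = 40 * pi/180 = 0.698132 rad
Step 3 — Area = 0.5 * 0.698132 * 0.533514 ≈ 0.18623 m·rad (5 s.f.)

0.18623 m·rad


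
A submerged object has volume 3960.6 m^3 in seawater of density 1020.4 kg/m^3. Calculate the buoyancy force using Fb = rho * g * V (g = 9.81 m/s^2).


Formula: Fb = rho * g * V
Substituting: Fb = 1020.4 * 9.81 * 3960.6
Intermediate: 1020.4 * 9.81 = 10010.124
Result: Fb = 10010.124 * 3960.6 ≈ 39646000 N (5 s.f.)

39646000 N


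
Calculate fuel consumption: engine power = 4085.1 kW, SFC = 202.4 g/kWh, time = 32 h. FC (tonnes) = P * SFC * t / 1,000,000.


Formula: FC (tonnes) = P * SFC * t / 1,000,000
Step 1 — P * SFC * t = 4085.1 * 202.4 * 32 = 26458375.68 g
Step 2 — FC (tonnes) = 26458375.68 / 1,000,000 ≈ 26.458 tonnes (5 s.f.)

26.458 tonnes


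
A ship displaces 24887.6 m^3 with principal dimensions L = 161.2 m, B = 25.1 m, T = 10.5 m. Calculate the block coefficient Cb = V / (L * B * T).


Formula: Cb = V / (L * B * T)
Step 1 — L * B * T = 161.2 * 25.1 * 10.5 = 42484.26 m^3
Step 2 — Cb = 24887.6 / 42484.26 ≈ 0.58581 (5 s.f.)

0.58581


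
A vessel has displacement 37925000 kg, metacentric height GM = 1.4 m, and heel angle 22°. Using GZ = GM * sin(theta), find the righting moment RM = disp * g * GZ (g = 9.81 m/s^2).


Formula: GZ = GM * sin(theta); RM = disp * g * GZ
Step 1 — GZ = 1.4 * sin(22°) = 1.4 * 0.374607 = 0.52445 m
Step 2 — RM = 37925000 * 9.81 * 0.52445 ≈ 195120000 N·m (5 s.f.)

195120000 N·m


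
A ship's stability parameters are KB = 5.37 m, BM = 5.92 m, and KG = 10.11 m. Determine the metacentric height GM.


Formula: GM = KB + BM - KG
Step 1 — KM = KB + BM = 5.37 + 5.92 = 11.29 m
Step 2 — GM = KM - KG = 11.29 - 10.11 = 1.18 m

1.18 m


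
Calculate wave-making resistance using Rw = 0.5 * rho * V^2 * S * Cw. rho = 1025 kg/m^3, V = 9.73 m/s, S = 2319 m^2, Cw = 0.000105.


Formula: Rw = 0.5 * rho * V^2 * S * Cw
Step 1 — V^2 = 9.73^2 = 94.6729
Step 2 — 0.5 * rho * V^2 = 0.5 * 1025 * 94.6729 = 48519.86125
Step 3 — Rw = 48519.86125 * 2319 * 0.000105 ≈ 11814 N (5 s.f.)

11814 N


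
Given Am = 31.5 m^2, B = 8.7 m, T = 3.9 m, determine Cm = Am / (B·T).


Formula: Cm = Am / (B * T)
Step 1 — B * T = 8.7 * 3.9 = 33.93 m^2
Step 2 — Cm = 31.5 / 33.93 ≈ 0.92838 (5 s.f.)

0.92838


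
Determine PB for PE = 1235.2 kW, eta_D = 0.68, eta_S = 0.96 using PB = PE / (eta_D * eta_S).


Formula: PB = PE / (eta_D * eta_S)
Step 1 — combined efficiency = eta_D * eta_S = 0.68 * 0.96 = 0.6528
Step 2 — PB = 1235.2 / 0.6528 ≈ 1892.2 kW (5 s.f.)

1892.2 kW


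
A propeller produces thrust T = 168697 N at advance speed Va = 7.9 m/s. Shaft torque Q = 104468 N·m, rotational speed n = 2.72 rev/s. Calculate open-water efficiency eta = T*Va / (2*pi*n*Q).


Formula: eta = T * Va / (2 * pi * n * Q)
Step 1 — numerator = T * Va = 168697 * 7.9 = 1332706.3
Step 2 — 2 * pi * n = 2 * pi * 2.72 = 17.090264
Step 3 — denominator = 17.090264 * 104468 = 1785385.7
Step 4 — eta = 1332706.3 / 1785385.7 ≈ 0.74645 (5 s.f.)

0.74645


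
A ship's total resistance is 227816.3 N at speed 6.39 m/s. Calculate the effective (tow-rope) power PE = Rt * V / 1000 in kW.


Formula: PE = Rt * V / 1000 (kW)
Step 1 — PE (W) = 227816.3 * 6.39 = 1455746.157 W
Step 2 — PE (kW) = 1455746.157 / 1000 ≈ 1455.7 kW (5 s.f.)

1455.7 kW


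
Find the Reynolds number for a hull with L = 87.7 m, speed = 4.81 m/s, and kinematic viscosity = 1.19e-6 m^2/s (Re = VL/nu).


Formula: Re = V * L / nu
Step 1 — V * L = 4.81 * 87.7 = 421.837 m^2/s
Step 2 — Re = 421.837 / 1.19e-6 = 3.54e+08

3.54e+08


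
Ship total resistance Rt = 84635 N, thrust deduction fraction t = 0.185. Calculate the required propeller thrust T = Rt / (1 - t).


Formula: T = Rt / (1 - t)
Step 1 — (1 - t) = 1 - 0.185 = 0.815
Step 2 — T = 84635 / 0.815 ≈ 103850 N (5 s.f.)

103850 N


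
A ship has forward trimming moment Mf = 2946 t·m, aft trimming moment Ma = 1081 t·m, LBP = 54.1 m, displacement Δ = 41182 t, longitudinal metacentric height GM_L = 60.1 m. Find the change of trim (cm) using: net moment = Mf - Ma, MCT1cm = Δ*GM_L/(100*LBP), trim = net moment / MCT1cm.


Formula: net trimming moment = Mf - Ma; MCT1cm = Δ*GM_L/(100*LBP); trim = net moment / MCT1cm
Step 1 — net trimming moment = 2946 - 1081 = 1865 t·m
Step 2 — MCT1cm = 41182 * 60.1 / (100 * 54.1) = 457.4932 t·m/cm
Step 3 — trim = 1865 / 457.4932 ≈ 4.0766 cm (5 s.f.)

4.0766 cm


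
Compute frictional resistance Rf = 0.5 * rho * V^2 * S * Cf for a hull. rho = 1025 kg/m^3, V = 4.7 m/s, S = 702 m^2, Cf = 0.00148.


Formula: Rf = 0.5 * rho * V^2 * S * Cf
Step 1 — V^2 = 4.7^2 = 22.09
Step 2 — 0.5 * rho * V^2 = 0.5 * 1025 * 22.09 = 11321.125
Step 3 — Rf = 11321.125 * 702 * 0.00148 ≈ 11762 N (5 s.f.)

11762 N


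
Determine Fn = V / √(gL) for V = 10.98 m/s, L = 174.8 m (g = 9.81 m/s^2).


Formula: Fn = V / sqrt(g * L)
Step 1 — g * L = 9.81 * 174.8 = 1714.788
Step 2 — sqrt(g * L) = sqrt(1714.788) = 41.409999
Step 3 — Fn = 10.98 / 41.409999 ≈ 0.26515 (5 s.f.)

0.26515


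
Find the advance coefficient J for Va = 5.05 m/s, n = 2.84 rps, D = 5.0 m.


Formula: J = Va / (n * D)
Step 1 — n * D = 2.84 * 5.0 = 14.2
Step 2 — J = 5.05 / 14.2 ≈ 0.35563 (5 s.f.)

0.35563


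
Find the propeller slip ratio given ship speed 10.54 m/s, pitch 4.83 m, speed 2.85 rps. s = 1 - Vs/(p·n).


Formula: s = 1 - Vs / (p * n)
Step 1 — p * n = 4.83 * 2.85 = 13.7655
Step 2 — Vs / (p*n) = 10.54 / 13.7655 = 0.765682 (6 d.p.)
Step 3 — s = 1 - 0.765682 = 0.234318

0.234318


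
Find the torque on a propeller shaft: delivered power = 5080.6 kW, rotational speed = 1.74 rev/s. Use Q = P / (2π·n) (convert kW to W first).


Formula: Q = P_W / (2 * pi * n)
Step 1 — P_W = 5080.6 kW * 1000 = 5080600.0 W
Step 2 — 2 * pi * n = 2 * pi * 1.74 = 10.932742
Step 3 — Q = 5080600.0 / 10.932742 ≈ 464710 N·m (5 s.f.)

464710 N·m


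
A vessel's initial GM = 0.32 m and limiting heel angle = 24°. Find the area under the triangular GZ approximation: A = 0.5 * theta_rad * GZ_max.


Formula: GZ_max = GM * sin(theta); Area = 0.5 * theta_rad * GZ_max
Step 1 — GZ_max = 0.32 * sin(24°) = 0.32 * 0.406737 = 0.130156 m
Step 2 — theta_rad = 24 * pi/180 = 0.418879 rad
Step 3 — Area = 0.5 * 0.418879 * 0.130156 ≈ 0.027260 m·rad (5 s.f.)

0.027260 m·rad


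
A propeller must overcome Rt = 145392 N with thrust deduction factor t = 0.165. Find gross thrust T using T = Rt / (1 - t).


Formula: T = Rt / (1 - t)
Step 1 — (1 - t) = 1 - 0.165 = 0.835
Step 2 — T = 145392 / 0.835 ≈ 174120 N (5 s.f.)

174120 N


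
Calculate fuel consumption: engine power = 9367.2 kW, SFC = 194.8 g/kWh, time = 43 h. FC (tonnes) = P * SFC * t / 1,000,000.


Formula: FC (tonnes) = P * SFC * t / 1,000,000
Step 1 — P * SFC * t = 9367.2 * 194.8 * 43 = 78463414.08 g
Step 2 — FC (tonnes) = 78463414.08 / 1,000,000 ≈ 78.463 tonnes (5 s.f.)

78.463 tonnes


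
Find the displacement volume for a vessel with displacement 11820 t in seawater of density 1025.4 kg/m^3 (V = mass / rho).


Formula: V = mass / rho
Step 1 — convert tonnes to kg: 11820 t * 1000 = 11820000 kg
Step 2 — V = 11820000 / 1025.4 ≈ 11527 m^3 (5 s.f.)

11527 m^3


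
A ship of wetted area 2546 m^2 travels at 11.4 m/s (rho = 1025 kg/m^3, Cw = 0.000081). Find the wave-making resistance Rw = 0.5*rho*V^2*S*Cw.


Formula: Rw = 0.5 * rho * V^2 * S * Cw
Step 1 — V^2 = 11.4^2 = 129.96
Step 2 — 0.5 * rho * V^2 = 0.5 * 1025 * 129.96 = 66604.5
Step 3 — Rw = 66604.5 * 2546 * 0.000081 ≈ 13736 N (5 s.f.)

13736 N


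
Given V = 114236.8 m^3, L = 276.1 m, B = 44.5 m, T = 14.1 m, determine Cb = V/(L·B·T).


Formula: Cb = V / (L * B * T)
Step 1 — L * B * T = 276.1 * 44.5 * 14.1 = 173238.945 m^3
Step 2 — Cb = 114236.8 / 173238.945 ≈ 0.65942 (5 s.f.)

0.65942


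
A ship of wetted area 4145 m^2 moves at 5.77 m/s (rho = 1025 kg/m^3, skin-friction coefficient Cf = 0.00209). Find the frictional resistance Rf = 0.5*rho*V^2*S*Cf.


Formula: Rf = 0.5 * rho * V^2 * S * Cf
Step 1 — V^2 = 5.77^2 = 33.2929
Step 2 — 0.5 * rho * V^2 = 0.5 * 1025 * 33.2929 = 17062.61125
Step 3 — Rf = 17062.61125 * 4145 * 0.00209 ≈ 147810 N (5 s.f.)

147810 N


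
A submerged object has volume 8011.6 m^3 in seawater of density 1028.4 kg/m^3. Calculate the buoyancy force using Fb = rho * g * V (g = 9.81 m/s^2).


Formula: Fb = rho * g * V
Substituting: Fb = 1028.4 * 9.81 * 8011.6
Intermediate: 1028.4 * 9.81 = 10088.604
Result: Fb = 10088.604 * 8011.6 ≈ 80826000 N (5 s.f.)

80826000 N


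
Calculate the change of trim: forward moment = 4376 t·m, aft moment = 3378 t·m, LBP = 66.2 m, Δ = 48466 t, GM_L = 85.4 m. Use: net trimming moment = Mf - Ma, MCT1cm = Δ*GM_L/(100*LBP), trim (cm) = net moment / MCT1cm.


Formula: net trimming moment = Mf - Ma; MCT1cm = Δ*GM_L/(100*LBP); trim = net moment / MCT1cm
Step 1 — net trimming moment = 4376 - 3378 = 998 t·m
Step 2 — MCT1cm = 48466 * 85.4 / (100 * 66.2) = 625.226 t·m/cm
Step 3 — trim = 998 / 625.226 ≈ 1.5962 cm (5 s.f.)

1.5962 cm


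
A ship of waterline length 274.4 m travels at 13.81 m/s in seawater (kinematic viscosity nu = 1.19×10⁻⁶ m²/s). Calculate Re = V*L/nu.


Formula: Re = V * L / nu
Step 1 — V * L = 13.81 * 274.4 = 3789.464 m^2/s
Step 2 — Re = 3789.464 / 1.19e-6 = 3.18e+09

3.18e+09


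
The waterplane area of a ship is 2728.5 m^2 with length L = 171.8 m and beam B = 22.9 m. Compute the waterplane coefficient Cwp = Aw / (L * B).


Formula: Cwp = Aw / (L * B)
Step 1 — L * B = 171.8 * 22.9 = 3934.22 m^2
Step 2 — Cwp = 2728.5 / 3934.22 ≈ 0.69353 (5 s.f.)

0.69353


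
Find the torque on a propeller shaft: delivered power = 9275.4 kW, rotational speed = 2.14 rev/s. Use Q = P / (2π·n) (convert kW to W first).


Formula: Q = P_W / (2 * pi * n)
Step 1 — P_W = 9275.4 kW * 1000 = 9275400.0 W
Step 2 — 2 * pi * n = 2 * pi * 2.14 = 13.446017
Step 3 — Q = 9275400.0 / 13.446017 ≈ 689830 N·m (5 s.f.)

689830 N·m


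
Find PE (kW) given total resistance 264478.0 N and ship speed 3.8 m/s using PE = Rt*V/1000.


Formula: PE = Rt * V / 1000 (kW)
Step 1 — PE (W) = 264478.0 * 3.8 = 1005016.4 W
Step 2 — PE (kW) = 1005016.4 / 1000 ≈ 1005.0 kW (5 s.f.)

1005.0 kW


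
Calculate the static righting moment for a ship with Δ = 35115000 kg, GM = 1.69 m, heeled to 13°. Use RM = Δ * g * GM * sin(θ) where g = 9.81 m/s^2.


Formula: GZ = GM * sin(theta); RM = disp * g * GZ
Step 1 — GZ = 1.69 * sin(13°) = 1.69 * 0.224951 = 0.380167 m
Step 2 — RM = 35115000 * 9.81 * 0.380167 ≈ 130960000 N·m (5 s.f.)

130960000 N·m


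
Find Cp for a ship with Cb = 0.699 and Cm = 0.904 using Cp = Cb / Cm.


Formula: Cp = Cb / Cm
Substituting: Cp = 0.699 / 0.904
Result: Cp ≈ 0.77323 (5 s.f.)

0.77323


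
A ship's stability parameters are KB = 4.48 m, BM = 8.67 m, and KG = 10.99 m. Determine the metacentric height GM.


Formula: GM = KB + BM - KG
Step 1 — KM = KB + BM = 4.48 + 8.67 = 13.15 m
Step 2 — GM = KM - KG = 13.15 - 10.99 = 2.16 m

2.16 m


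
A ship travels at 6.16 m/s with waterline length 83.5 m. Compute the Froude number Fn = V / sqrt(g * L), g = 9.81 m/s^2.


Formula: Fn = V / sqrt(g * L)
Step 1 — g * L = 9.81 * 83.5 = 819.135
Step 2 — sqrt(g * L) = sqrt(819.135) = 28.620535
Step 3 — Fn = 6.16 / 28.620535 ≈ 0.21523 (5 s.f.)

0.21523


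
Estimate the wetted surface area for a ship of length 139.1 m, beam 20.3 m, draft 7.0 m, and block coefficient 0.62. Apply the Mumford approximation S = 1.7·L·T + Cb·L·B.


Formula: S = 1.7*L*T + V/T with V = Cb*L*B*T, i.e. S = L * (1.7*T + Cb*B)
Step 1 — 1.7*T = 1.7 * 7.0 = 11.9 m
Step 2 — Cb*B = 0.62 * 20.3 = 12.586 m
Step 3 — 1.7*T + Cb*B = 11.9 + 12.586 = 24.486 m
Step 4 — S = 139.1 * 24.486 ≈ 3406.0 m^2 (5 s.f.)

3406.0 m^2


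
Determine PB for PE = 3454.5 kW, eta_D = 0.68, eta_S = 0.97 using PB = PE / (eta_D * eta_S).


Formula: PB = PE / (eta_D * eta_S)
Step 1 — combined efficiency = eta_D * eta_S = 0.68 * 0.97 = 0.6596
Step 2 — PB = 3454.5 / 0.6596 ≈ 5237.3 kW (5 s.f.)

5237.3 kW


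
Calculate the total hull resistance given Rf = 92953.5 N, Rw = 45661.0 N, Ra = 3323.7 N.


Formula: Rt = Rf + Rw + Ra
Substituting: Rt = 92953.5 + 45661.0 + 3323.7
Result: Rt = 141938.2 N

141938.2 N


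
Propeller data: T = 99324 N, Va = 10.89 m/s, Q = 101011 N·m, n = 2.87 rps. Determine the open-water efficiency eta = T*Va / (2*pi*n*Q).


Formula: eta = T * Va / (2 * pi * n * Q)
Step 1 — numerator = T * Va = 99324 * 10.89 = 1081638.36
Step 2 — 2 * pi * n = 2 * pi * 2.87 = 18.032742
Step 3 — denominator = 18.032742 * 101011 = 1821505.3
Step 4 — eta = 1081638.36 / 1821505.3 ≈ 0.59382 (5 s.f.)

0.59382


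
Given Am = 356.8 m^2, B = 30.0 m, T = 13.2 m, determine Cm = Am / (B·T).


Formula: Cm = Am / (B * T)
Step 1 — B * T = 30.0 * 13.2 = 396.0 m^2
Step 2 — Cm = 356.8 / 396.0 ≈ 0.90101 (5 s.f.)

0.90101


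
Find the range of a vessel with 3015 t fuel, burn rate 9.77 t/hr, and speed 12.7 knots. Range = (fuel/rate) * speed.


Formula: endurance = fuel / rate; range = endurance * speed
Step 1 — endurance = 3015 / 9.77 = 308.5977 hours
Step 2 — range = 308.5977 * 12.7 ≈ 3919.2 nautical miles (5 s.f.)

3919.2 NM


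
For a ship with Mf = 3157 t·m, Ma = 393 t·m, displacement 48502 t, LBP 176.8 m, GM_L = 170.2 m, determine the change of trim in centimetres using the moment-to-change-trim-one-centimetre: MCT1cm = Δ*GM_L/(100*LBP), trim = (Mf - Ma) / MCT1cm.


Formula: net trimming moment = Mf - Ma; MCT1cm = Δ*GM_L/(100*LBP); trim = net moment / MCT1cm
Step 1 — net trimming moment = 3157 - 393 = 2764 t·m
Step 2 — MCT1cm = 48502 * 170.2 / (100 * 176.8) = 466.914 t·m/cm
Step 3 — trim = 2764 / 466.914 ≈ 5.9197 cm (5 s.f.)

5.9197 cm


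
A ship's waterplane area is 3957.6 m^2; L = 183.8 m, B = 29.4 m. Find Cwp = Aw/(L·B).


Formula: Cwp = Aw / (L * B)
Step 1 — L * B = 183.8 * 29.4 = 5403.72 m^2
Step 2 — Cwp = 3957.6 / 5403.72 ≈ 0.73238 (5 s.f.)

0.73238


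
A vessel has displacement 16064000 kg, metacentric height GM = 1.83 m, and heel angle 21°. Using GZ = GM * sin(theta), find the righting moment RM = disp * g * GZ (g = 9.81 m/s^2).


Formula: GZ = GM * sin(theta); RM = disp * g * GZ
Step 1 — GZ = 1.83 * sin(21°) = 1.83 * 0.358368 = 0.655813 m
Step 2 — RM = 16064000 * 9.81 * 0.655813 ≈ 103350000 N·m (5 s.f.)

103350000 N·m


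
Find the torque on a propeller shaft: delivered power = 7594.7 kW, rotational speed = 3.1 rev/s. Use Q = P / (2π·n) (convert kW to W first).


Formula: Q = P_W / (2 * pi * n)
Step 1 — P_W = 7594.7 kW * 1000 = 7594700.0 W
Step 2 — 2 * pi * n = 2 * pi * 3.1 = 19.477874
Step 3 — Q = 7594700.0 / 19.477874 ≈ 389910 N·m (5 s.f.)

389910 N·m


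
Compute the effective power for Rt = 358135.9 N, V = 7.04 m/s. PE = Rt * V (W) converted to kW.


Formula: PE = Rt * V / 1000 (kW)
Step 1 — PE (W) = 358135.9 * 7.04 = 2521276.736 W
Step 2 — PE (kW) = 2521276.736 / 1000 ≈ 2521.3 kW (5 s.f.)

2521.3 kW


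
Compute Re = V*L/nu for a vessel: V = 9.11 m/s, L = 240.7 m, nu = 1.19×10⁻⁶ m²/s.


Formula: Re = V * L / nu
Step 1 — V * L = 9.11 * 240.7 = 2192.777 m^2/s
Step 2 — Re = 2192.777 / 1.19e-6 = 1.84e+09

1.84e+09


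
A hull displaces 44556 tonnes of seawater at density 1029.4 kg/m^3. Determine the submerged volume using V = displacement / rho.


Formula: V = mass / rho
Step 1 — convert tonnes to kg: 44556 t * 1000 = 44556000 kg
Step 2 — V = 44556000 / 1029.4 ≈ 43283 m^3 (5 s.f.)

43283 m^3


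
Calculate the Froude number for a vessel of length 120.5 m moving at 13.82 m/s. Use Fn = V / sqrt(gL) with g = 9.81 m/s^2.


Formula: Fn = V / sqrt(g * L)
Step 1 — g * L = 9.81 * 120.5 = 1182.105
Step 2 — sqrt(g * L) = sqrt(1182.105) = 34.381754
Step 3 — Fn = 13.82 / 34.381754 ≈ 0.40196 (5 s.f.)

0.40196


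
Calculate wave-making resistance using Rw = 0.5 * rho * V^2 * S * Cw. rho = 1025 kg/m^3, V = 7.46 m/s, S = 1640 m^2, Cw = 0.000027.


Formula: Rw = 0.5 * rho * V^2 * S * Cw
Step 1 — V^2 = 7.46^2 = 55.6516
Step 2 — 0.5 * rho * V^2 = 0.5 * 1025 * 55.6516 = 28521.445
Step 3 — Rw = 28521.445 * 1640 * 0.000027 ≈ 1262.9 N (5 s.f.)

1262.9 N


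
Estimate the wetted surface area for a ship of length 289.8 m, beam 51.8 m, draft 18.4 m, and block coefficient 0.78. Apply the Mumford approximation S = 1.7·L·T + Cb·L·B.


Formula: S = 1.7*L*T + V/T with V = Cb*L*B*T, i.e. S = L * (1.7*T + Cb*B)
Step 1 — 1.7*T = 1.7 * 18.4 = 31.28 m
Step 2 — Cb*B = 0.78 * 51.8 = 40.404 m
Step 3 — 1.7*T + Cb*B = 31.28 + 40.404 = 71.684 m
Step 4 — S = 289.8 * 71.684 ≈ 20774 m^2 (5 s.f.)

20774 m^2


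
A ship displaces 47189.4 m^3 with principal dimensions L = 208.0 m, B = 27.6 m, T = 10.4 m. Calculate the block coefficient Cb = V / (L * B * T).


Formula: Cb = V / (L * B * T)
Step 1 — L * B * T = 208.0 * 27.6 * 10.4 = 59704.32 m^3
Step 2 — Cb = 47189.4 / 59704.32 ≈ 0.79039 (5 s.f.)

0.79039


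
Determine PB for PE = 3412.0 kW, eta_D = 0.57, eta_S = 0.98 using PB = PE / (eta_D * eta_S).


Formula: PB = PE / (eta_D * eta_S)
Step 1 — combined efficiency = eta_D * eta_S = 0.57 * 0.98 = 0.5586
Step 2 — PB = 3412.0 / 0.5586 ≈ 6108.1 kW (5 s.f.)

6108.1 kW


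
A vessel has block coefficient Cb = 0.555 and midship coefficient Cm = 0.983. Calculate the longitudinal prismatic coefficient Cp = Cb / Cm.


Formula: Cp = Cb / Cm
Substituting: Cp = 0.555 / 0.983
Result: Cp ≈ 0.56460 (5 s.f.)

0.56460


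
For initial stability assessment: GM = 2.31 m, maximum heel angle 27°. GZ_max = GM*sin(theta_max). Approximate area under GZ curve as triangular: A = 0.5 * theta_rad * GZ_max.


Formula: GZ_max = GM * sin(theta); Area = 0.5 * theta_rad * GZ_max
Step 1 — GZ_max = 2.31 * sin(27°) = 2.31 * 0.45399 = 1.048717 m
Step 2 — theta_rad = 27 * pi/180 = 0.471239 rad
Step 3 — Area = 0.5 * 0.471239 * 1.048717 ≈ 0.24710 m·rad (5 s.f.)

0.24710 m·rad


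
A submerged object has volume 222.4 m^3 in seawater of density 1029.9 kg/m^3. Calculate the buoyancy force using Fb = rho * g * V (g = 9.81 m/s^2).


Formula: Fb = rho * g * V
Substituting: Fb = 1029.9 * 9.81 * 222.4
Intermediate: 1029.9 * 9.81 = 10103.319
Result: Fb = 10103.319 * 222.4 ≈ 2247000 N (5 s.f.)

2247000 N


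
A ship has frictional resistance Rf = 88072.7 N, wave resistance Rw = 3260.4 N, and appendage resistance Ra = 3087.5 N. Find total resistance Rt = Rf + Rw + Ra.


Formula: Rt = Rf + Rw + Ra
Substituting: Rt = 88072.7 + 3260.4 + 3087.5
Result: Rt = 94420.6 N

94420.6 N


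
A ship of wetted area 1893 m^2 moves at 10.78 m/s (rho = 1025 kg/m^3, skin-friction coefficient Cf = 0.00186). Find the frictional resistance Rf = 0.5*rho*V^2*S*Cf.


Formula: Rf = 0.5 * rho * V^2 * S * Cf
Step 1 — V^2 = 10.78^2 = 116.2084
Step 2 — 0.5 * rho * V^2 = 0.5 * 1025 * 116.2084 = 59556.805
Step 3 — Rf = 59556.805 * 1893 * 0.00186 ≈ 209700 N (5 s.f.)

209700 N


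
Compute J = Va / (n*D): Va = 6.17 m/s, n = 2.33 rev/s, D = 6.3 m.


Formula: J = Va / (n * D)
Step 1 — n * D = 2.33 * 6.3 = 14.679
Step 2 — J = 6.17 / 14.679 ≈ 0.42033 (5 s.f.)

0.42033


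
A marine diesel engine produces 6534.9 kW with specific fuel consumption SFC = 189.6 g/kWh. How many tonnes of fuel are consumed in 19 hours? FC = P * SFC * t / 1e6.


Formula: FC (tonnes) = P * SFC * t / 1,000,000
Step 1 — P * SFC * t = 6534.9 * 189.6 * 19 = 23541323.76 g
Step 2 — FC (tonnes) = 23541323.76 / 1,000,000 ≈ 23.541 tonnes (5 s.f.)

23.541 tonnes


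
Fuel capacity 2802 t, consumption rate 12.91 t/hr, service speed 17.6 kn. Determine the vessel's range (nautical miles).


Formula: endurance = fuel / rate; range = endurance * speed
Step 1 — endurance = 2802 / 12.91 = 217.0411 hours
Step 2 — range = 217.0411 * 17.6 ≈ 3819.9 nautical miles (5 s.f.)

3819.9 NM


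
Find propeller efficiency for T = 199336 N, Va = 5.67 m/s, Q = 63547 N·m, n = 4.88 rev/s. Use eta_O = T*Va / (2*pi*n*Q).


Formula: eta = T * Va / (2 * pi * n * Q)
Step 1 — numerator = T * Va = 199336 * 5.67 = 1130235.12
Step 2 — 2 * pi * n = 2 * pi * 4.88 = 30.661944
Step 3 — denominator = 30.661944 * 63547 = 1948474.56
Step 4 — eta = 1130235.12 / 1948474.56 ≈ 0.58006 (5 s.f.)

0.58006


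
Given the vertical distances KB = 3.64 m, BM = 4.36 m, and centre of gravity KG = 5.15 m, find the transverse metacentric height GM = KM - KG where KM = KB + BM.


Formula: GM = KB + BM - KG
Step 1 — KM = KB + BM = 3.64 + 4.36 = 8.0 m
Step 2 — GM = KM - KG = 8.0 - 5.15 = 2.85 m

2.85 m


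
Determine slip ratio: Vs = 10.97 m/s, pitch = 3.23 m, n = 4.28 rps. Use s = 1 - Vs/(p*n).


Formula: s = 1 - Vs / (p * n)
Step 1 — p * n = 3.23 * 4.28 = 13.8244
Step 2 — Vs / (p*n) = 10.97 / 13.8244 = 0.793524 (6 d.p.)
Step 3 — s = 1 - 0.793524 = 0.206476

0.206476


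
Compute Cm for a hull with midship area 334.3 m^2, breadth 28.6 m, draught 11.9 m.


Formula: Cm = Am / (B * T)
Step 1 — B * T = 28.6 * 11.9 = 340.34 m^2
Step 2 — Cm = 334.3 / 340.34 ≈ 0.98225 (5 s.f.)

0.98225


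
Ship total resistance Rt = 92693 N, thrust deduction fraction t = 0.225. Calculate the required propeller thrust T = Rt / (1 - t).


Formula: T = Rt / (1 - t)
Step 1 — (1 - t) = 1 - 0.225 = 0.775
Step 2 — T = 92693 / 0.775 ≈ 119600 N (5 s.f.)

119600 N


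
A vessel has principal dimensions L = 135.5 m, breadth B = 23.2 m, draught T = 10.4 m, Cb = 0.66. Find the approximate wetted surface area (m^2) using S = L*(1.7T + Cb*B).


Formula: S = 1.7*L*T + V/T with V = Cb*L*B*T, i.e. S = L * (1.7*T + Cb*B)
Step 1 — 1.7*T = 1.7 * 10.4 = 17.68 m
Step 2 — Cb*B = 0.66 * 23.2 = 15.312 m
Step 3 — 1.7*T + Cb*B = 17.68 + 15.312 = 32.992 m
Step 4 — S = 135.5 * 32.992 ≈ 4470.4 m^2 (5 s.f.)

4470.4 m^2


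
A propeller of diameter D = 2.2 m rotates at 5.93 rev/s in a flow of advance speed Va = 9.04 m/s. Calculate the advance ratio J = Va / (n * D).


Formula: J = Va / (n * D)
Step 1 — n * D = 5.93 * 2.2 = 13.046
Step 2 — J = 9.04 / 13.046 ≈ 0.69293 (5 s.f.)

0.69293


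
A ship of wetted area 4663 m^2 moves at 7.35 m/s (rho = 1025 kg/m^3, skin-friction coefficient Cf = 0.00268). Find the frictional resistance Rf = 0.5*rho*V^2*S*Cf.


Formula: Rf = 0.5 * rho * V^2 * S * Cf
Step 1 — V^2 = 7.35^2 = 54.0225
Step 2 — 0.5 * rho * V^2 = 0.5 * 1025 * 54.0225 = 27686.53125
Step 3 — Rf = 27686.53125 * 4663 * 0.00268 ≈ 345990 N (5 s.f.)

345990 N


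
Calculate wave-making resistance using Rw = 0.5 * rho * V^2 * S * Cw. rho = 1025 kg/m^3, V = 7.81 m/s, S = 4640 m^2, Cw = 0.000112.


Formula: Rw = 0.5 * rho * V^2 * S * Cw
Step 1 — V^2 = 7.81^2 = 60.9961
Step 2 — 0.5 * rho * V^2 = 0.5 * 1025 * 60.9961 = 31260.50125
Step 3 — Rw = 31260.50125 * 4640 * 0.000112 ≈ 16245 N (5 s.f.)

16245 N


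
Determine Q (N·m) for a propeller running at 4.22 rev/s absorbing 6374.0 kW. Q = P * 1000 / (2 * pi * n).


Formula: Q = P_W / (2 * pi * n)
Step 1 — P_W = 6374.0 kW * 1000 = 6374000.0 W
Step 2 — 2 * pi * n = 2 * pi * 4.22 = 26.515042
Step 3 — Q = 6374000.0 / 26.515042 ≈ 240390 N·m (5 s.f.)

240390 N·m


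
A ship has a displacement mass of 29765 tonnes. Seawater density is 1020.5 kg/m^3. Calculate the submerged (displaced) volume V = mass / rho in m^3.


Formula: V = mass / rho
Step 1 — convert tonnes to kg: 29765 t * 1000 = 29765000 kg
Step 2 — V = 29765000 / 1020.5 ≈ 29167 m^3 (5 s.f.)

29167 m^3


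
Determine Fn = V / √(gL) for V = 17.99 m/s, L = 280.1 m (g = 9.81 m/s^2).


Formula: Fn = V / sqrt(g * L)
Step 1 — g * L = 9.81 * 280.1 = 2747.781
Step 2 — sqrt(g * L) = sqrt(2747.781) = 52.419281
Step 3 — Fn = 17.99 / 52.419281 ≈ 0.34319 (5 s.f.)

0.34319


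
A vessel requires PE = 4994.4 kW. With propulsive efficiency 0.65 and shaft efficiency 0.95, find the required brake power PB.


Formula: PB = PE / (eta_D * eta_S)
Step 1 — combined efficiency = eta_D * eta_S = 0.65 * 0.95 = 0.6175
Step 2 — PB = 4994.4 / 0.6175 ≈ 8088.1 kW (5 s.f.)

8088.1 kW


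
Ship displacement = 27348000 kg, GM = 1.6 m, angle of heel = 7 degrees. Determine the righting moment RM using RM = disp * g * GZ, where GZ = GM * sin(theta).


Formula: GZ = GM * sin(theta); RM = disp * g * GZ
Step 1 — GZ = 1.6 * sin(7°) = 1.6 * 0.121869 = 0.19499 m
Step 2 — RM = 27348000 * 9.81 * 0.19499 ≈ 52313000 N·m (5 s.f.)

52313000 N·m


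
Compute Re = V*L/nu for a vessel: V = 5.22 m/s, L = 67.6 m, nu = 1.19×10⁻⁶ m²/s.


Formula: Re = V * L / nu
Step 1 — V * L = 5.22 * 67.6 = 352.872 m^2/s
Step 2 — Re = 352.872 / 1.19e-6 = 2.97e+08

2.97e+08


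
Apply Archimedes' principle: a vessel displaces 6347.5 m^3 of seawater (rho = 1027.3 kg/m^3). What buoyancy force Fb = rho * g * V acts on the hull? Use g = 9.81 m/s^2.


Formula: Fb = rho * g * V
Substituting: Fb = 1027.3 * 9.81 * 6347.5
Intermediate: 1027.3 * 9.81 = 10077.813
Result: Fb = 10077.813 * 6347.5 ≈ 63969000 N (5 s.f.)

63969000 N


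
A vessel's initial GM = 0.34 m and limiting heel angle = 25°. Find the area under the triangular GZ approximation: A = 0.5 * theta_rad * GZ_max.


Formula: GZ_max = GM * sin(theta); Area = 0.5 * theta_rad * GZ_max
Step 1 — GZ_max = 0.34 * sin(25°) = 0.34 * 0.422618 = 0.14369 m
Step 2 — theta_rad = 25 * pi/180 = 0.436332 rad
Step 3 — Area = 0.5 * 0.436332 * 0.14369 ≈ 0.031348 m·rad (5 s.f.)

0.031348 m·rad


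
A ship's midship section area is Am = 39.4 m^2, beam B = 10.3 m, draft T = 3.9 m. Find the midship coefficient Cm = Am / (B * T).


Formula: Cm = Am / (B * T)
Step 1 — B * T = 10.3 * 3.9 = 40.17 m^2
Step 2 — Cm = 39.4 / 40.17 ≈ 0.98083 (5 s.f.)

0.98083


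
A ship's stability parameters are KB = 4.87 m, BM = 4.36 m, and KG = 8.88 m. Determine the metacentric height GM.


Formula: GM = KB + BM - KG
Step 1 — KM = KB + BM = 4.87 + 4.36 = 9.23 m
Step 2 — GM = KM - KG = 9.23 - 8.88 = 0.35 m

0.35 m


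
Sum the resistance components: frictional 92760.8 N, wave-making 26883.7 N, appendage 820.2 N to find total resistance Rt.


Formula: Rt = Rf + Rw + Ra
Substituting: Rt = 92760.8 + 26883.7 + 820.2
Result: Rt = 120464.7 N

120464.7 N


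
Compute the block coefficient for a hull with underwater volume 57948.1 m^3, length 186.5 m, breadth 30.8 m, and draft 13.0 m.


Formula: Cb = V / (L * B * T)
Step 1 — L * B * T = 186.5 * 30.8 * 13.0 = 74674.6 m^3
Step 2 — Cb = 57948.1 / 74674.6 ≈ 0.77601 (5 s.f.)

0.77601


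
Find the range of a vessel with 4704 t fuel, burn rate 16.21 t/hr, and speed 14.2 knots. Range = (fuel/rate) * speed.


Formula: endurance = fuel / rate; range = endurance * speed
Step 1 — endurance = 4704 / 16.21 = 290.1912 hours
Step 2 — range = 290.1912 * 14.2 ≈ 4120.7 nautical miles (5 s.f.)

4120.7 NM


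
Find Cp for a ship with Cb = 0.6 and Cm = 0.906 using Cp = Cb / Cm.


Formula: Cp = Cb / Cm
Substituting: Cp = 0.6 / 0.906
Result: Cp ≈ 0.66225 (5 s.f.)

0.66225


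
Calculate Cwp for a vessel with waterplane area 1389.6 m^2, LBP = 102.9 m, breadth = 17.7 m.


Formula: Cwp = Aw / (L * B)
Step 1 — L * B = 102.9 * 17.7 = 1821.33 m^2
Step 2 — Cwp = 1389.6 / 1821.33 ≈ 0.76296 (5 s.f.)

0.76296


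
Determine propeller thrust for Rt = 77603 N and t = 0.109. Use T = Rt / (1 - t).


Formula: T = Rt / (1 - t)
Step 1 — (1 - t) = 1 - 0.109 = 0.891
Step 2 — T = 77603 / 0.891 ≈ 87097 N (5 s.f.)

87097 N


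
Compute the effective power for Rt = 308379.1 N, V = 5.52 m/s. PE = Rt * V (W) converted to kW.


Formula: PE = Rt * V / 1000 (kW)
Step 1 — PE (W) = 308379.1 * 5.52 = 1702252.632 W
Step 2 — PE (kW) = 1702252.632 / 1000 ≈ 1702.3 kW (5 s.f.)

1702.3 kW


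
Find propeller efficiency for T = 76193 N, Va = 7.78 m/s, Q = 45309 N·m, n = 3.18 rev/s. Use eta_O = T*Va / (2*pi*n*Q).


Formula: eta = T * Va / (2 * pi * n * Q)
Step 1 — numerator = T * Va = 76193 * 7.78 = 592781.54
Step 2 — 2 * pi * n = 2 * pi * 3.18 = 19.980529
Step 3 — denominator = 19.980529 * 45309 = 905297.79
Step 4 — eta = 592781.54 / 905297.79 ≈ 0.65479 (5 s.f.)

0.65479


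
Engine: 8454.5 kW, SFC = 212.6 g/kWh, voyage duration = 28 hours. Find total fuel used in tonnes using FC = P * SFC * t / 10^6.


Formula: FC (tonnes) = P * SFC * t / 1,000,000
Step 1 — P * SFC * t = 8454.5 * 212.6 * 28 = 50327947.6 g
Step 2 — FC (tonnes) = 50327947.6 / 1,000,000 ≈ 50.328 tonnes (5 s.f.)

50.328 tonnes


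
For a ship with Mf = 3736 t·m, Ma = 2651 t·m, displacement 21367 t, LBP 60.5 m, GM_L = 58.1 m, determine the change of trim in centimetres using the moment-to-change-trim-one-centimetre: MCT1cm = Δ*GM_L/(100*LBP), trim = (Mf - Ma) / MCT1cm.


Formula: net trimming moment = Mf - Ma; MCT1cm = Δ*GM_L/(100*LBP); trim = net moment / MCT1cm
Step 1 — net trimming moment = 3736 - 2651 = 1085 t·m
Step 2 — MCT1cm = 21367 * 58.1 / (100 * 60.5) = 205.1938 t·m/cm
Step 3 — trim = 1085 / 205.1938 ≈ 5.2877 cm (5 s.f.)

5.2877 cm


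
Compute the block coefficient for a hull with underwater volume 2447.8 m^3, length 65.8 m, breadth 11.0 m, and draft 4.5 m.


Formula: Cb = V / (L * B * T)
Step 1 — L * B * T = 65.8 * 11.0 * 4.5 = 3257.1 m^3
Step 2 — Cb = 2447.8 / 3257.1 ≈ 0.75153 (5 s.f.)

0.75153


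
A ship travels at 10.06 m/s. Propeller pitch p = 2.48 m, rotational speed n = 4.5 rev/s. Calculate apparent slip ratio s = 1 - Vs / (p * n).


Formula: s = 1 - Vs / (p * n)
Step 1 — p * n = 2.48 * 4.5 = 11.16
Step 2 — Vs / (p*n) = 10.06 / 11.16 = 0.901434 (6 d.p.)
Step 3 — s = 1 - 0.901434 = 0.098566

0.098566


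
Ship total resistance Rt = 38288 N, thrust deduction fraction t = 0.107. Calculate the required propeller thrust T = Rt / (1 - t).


Formula: T = Rt / (1 - t)
Step 1 — (1 - t) = 1 - 0.107 = 0.893
Step 2 — T = 38288 / 0.893 ≈ 42876 N (5 s.f.)

42876 N


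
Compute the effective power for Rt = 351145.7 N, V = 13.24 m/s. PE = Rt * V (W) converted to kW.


Formula: PE = Rt * V / 1000 (kW)
Step 1 — PE (W) = 351145.7 * 13.24 = 4649169.068 W
Step 2 — PE (kW) = 4649169.068 / 1000 ≈ 4649.2 kW (5 s.f.)

4649.2 kW


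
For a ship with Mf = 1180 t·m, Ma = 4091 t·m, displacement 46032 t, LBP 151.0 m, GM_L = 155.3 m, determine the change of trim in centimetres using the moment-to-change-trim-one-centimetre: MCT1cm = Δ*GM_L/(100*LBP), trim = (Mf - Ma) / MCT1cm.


Formula: net trimming moment = Mf - Ma; MCT1cm = Δ*GM_L/(100*LBP); trim = net moment / MCT1cm
Step 1 — net trimming moment = 1180 - 4091 = -2911 t·m
Step 2 — MCT1cm = 46032 * 155.3 / (100 * 151.0) = 473.4285 t·m/cm
Step 3 — trim = -2911 / 473.4285 ≈ -6.1488 cm (5 s.f.)

-6.1488 cm


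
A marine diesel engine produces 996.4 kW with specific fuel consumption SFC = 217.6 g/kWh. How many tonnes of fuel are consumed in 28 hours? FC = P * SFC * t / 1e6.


Formula: FC (tonnes) = P * SFC * t / 1,000,000
Step 1 — P * SFC * t = 996.4 * 217.6 * 28 = 6070865.92 g
Step 2 — FC (tonnes) = 6070865.92 / 1,000,000 ≈ 6.0709 tonnes (5 s.f.)

6.0709 tonnes


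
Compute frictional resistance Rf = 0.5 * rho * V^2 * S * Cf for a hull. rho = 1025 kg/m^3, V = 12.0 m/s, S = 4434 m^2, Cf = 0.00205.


Formula: Rf = 0.5 * rho * V^2 * S * Cf
Step 1 — V^2 = 12.0^2 = 144.0
Step 2 — 0.5 * rho * V^2 = 0.5 * 1025 * 144.0 = 73800.0
Step 3 — Rf = 73800.0 * 4434 * 0.00205 ≈ 670820 N (5 s.f.)

670820 N


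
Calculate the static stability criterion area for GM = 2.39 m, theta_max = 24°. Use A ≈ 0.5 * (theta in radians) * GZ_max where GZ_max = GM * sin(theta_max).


Formula: GZ_max = GM * sin(theta); Area = 0.5 * theta_rad * GZ_max
Step 1 — GZ_max = 2.39 * sin(24°) = 2.39 * 0.406737 = 0.972101 m
Step 2 — theta_rad = 24 * pi/180 = 0.418879 rad
Step 3 — Area = 0.5 * 0.418879 * 0.972101 ≈ 0.20360 m·rad (5 s.f.)

0.20360 m·rad


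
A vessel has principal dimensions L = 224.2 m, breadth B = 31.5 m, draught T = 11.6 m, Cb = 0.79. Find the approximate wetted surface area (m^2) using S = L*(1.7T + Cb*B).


Formula: S = 1.7*L*T + V/T with V = Cb*L*B*T, i.e. S = L * (1.7*T + Cb*B)
Step 1 — 1.7*T = 1.7 * 11.6 = 19.72 m
Step 2 — Cb*B = 0.79 * 31.5 = 24.885 m
Step 3 — 1.7*T + Cb*B = 19.72 + 24.885 = 44.605 m
Step 4 — S = 224.2 * 44.605 ≈ 10000 m^2 (5 s.f.)

10000 m^2


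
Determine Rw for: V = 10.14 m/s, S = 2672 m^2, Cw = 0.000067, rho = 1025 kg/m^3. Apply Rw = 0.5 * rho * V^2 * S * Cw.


Formula: Rw = 0.5 * rho * V^2 * S * Cw
Step 1 — V^2 = 10.14^2 = 102.8196
Step 2 — 0.5 * rho * V^2 = 0.5 * 1025 * 102.8196 = 52695.045
Step 3 — Rw = 52695.045 * 2672 * 0.000067 ≈ 9433.7 N (5 s.f.)

9433.7 N
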